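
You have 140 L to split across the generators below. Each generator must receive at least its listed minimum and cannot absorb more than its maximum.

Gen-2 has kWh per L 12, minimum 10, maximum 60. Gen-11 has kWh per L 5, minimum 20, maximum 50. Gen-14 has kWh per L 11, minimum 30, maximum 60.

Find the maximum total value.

1480

Meeting every minimum uses 10+20+30 = 60 L, leaving 80.
Rank by kWh per L: Gen-2 12 > Gen-14 11 > Gen-11 5.
Gen-2: +50 to 60 (cap) → 30 left.
Gen-14 takes 30 more to reach its cap of 60 → 0 left.
Total = 12×60 + 5×20 + 11×60 = 1480.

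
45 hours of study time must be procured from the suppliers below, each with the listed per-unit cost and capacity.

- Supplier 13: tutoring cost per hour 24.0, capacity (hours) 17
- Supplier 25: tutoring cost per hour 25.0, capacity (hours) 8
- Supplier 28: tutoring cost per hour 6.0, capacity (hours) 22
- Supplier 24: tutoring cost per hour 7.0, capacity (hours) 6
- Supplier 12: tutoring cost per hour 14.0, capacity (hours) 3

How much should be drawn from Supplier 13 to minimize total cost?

Use suppliers in increasing cost order.
Supplier 28 at 6.0: take all 22 hours — 23 still needed.
Supplier 24 (7.0): use full 6 — 17 hours to go.
Take 3 from Supplier 12 at 14.0 — need 14 more.
Supplier 13 (24.0): take the remaining 14 — done.
Supplier 25: unused.

14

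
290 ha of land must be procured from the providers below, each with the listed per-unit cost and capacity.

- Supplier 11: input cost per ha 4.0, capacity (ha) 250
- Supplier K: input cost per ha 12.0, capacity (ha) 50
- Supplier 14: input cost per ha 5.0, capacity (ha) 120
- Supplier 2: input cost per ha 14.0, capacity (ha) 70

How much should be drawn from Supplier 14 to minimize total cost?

Fill from the cheapest provider first.
Supplier 11 at 4.0: take all 250 ha — 40 still needed.
Supplier 14 at 5.0: take 40 of its 120 — requirement met.
Supplier K, Supplier 2: unused.

40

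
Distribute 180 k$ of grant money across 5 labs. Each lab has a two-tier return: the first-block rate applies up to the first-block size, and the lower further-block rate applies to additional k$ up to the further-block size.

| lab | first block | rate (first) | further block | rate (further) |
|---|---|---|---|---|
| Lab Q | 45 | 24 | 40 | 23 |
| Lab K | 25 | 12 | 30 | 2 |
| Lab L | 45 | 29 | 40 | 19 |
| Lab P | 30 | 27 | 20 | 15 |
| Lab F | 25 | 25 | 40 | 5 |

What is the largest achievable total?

Treat each block as its own option and order by rate: Lab L/first 29 > Lab P/first 27 > Lab F/first 25 > Lab Q/first 24 > Lab Q/second 23 > Lab L/second 19 > Lab P/second 15 > Lab K/first 12 > Lab F/second 5 > Lab K/second 2.
Lab L first at 29: fill all 45 ; 135 left.
Lab P first at 27: fill all 30 ; 105 left.
Lab F first at 25: fill all 25 ; 80 left.
Lab Q/first (24): +45 ; 35 left.
Lab Q second at 23: only 35 left, fill 35.
Total = 29×45 + 27×30 + 25×25 + 24×45 + 23×35 = 4625.

4625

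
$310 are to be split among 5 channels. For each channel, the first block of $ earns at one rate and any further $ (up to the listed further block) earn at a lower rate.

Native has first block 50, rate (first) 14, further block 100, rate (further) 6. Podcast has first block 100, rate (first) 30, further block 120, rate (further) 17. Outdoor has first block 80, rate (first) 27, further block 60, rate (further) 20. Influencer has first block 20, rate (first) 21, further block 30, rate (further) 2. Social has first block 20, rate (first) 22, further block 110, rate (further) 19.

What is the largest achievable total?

Rank every tier by rate: Podcast/first 30 > Outdoor/first 27 > Social/first 22 > Influencer/first 21 > Outdoor/second 20 > Social/second 19 > Podcast/second 17 > Native/first 14 > Native/second 6 > Influencer/second 2.
Fill Podcast first block (100 at 30) → 210 left.
Outdoor first at 27: fill all 80 → 130 left.
Fill Social first block (20 at 22) → 110 left.
Influencer/first (21): +20 → 90 left.
Fill Outdoor second block (60 at 20) → 30 left.
Social second at 19: only 30 left, fill 30.
Total = 30×100 + 27×80 + 22×20 + 21×20 + 20×60 + 19×30 = 7790.

7790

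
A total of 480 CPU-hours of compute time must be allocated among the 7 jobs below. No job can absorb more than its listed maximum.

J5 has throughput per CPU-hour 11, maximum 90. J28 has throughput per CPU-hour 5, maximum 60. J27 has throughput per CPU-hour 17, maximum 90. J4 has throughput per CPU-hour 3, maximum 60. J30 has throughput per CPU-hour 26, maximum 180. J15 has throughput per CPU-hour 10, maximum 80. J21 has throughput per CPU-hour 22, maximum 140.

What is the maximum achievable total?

Highest throughput per CPU-hour first: J30 26 > J21 22 > J27 17 > J5 11 > J15 10 > J28 5 > J4 3.
J30: +180 to 180 (cap) → 300 left.
Give J21 140 to hit its cap of 140 → 160 left.
J27 takes 90 to reach its cap of 90 → 70 left.
J5 has room for 90 but only 70 remain, so it gets 70.
Total = 11×70 + 17×90 + 26×180 + 22×140 = 10060.

10060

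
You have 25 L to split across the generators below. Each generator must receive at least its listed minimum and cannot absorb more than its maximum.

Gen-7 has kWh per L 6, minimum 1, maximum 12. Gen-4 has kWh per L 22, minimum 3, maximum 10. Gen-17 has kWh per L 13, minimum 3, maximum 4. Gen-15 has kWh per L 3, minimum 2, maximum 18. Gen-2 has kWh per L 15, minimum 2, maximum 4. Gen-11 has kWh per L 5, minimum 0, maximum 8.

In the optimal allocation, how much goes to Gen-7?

5

Meeting every minimum uses 1+3+3+2+2+0 = 11 L, leaving 14.
Rank by kWh per L: Gen-4 22 > Gen-2 15 > Gen-17 13 > Gen-7 6 > Gen-11 5 > Gen-15 3.
Give Gen-4 7 more to hit its cap of 10 → 7 left.
Give Gen-2 2 more to hit its cap of 4 → 5 left.
Gen-17 takes 1 more to reach its cap of 4 → 4 left.
Gen-7: +4 (room for 11) → 5. Pool exhausted.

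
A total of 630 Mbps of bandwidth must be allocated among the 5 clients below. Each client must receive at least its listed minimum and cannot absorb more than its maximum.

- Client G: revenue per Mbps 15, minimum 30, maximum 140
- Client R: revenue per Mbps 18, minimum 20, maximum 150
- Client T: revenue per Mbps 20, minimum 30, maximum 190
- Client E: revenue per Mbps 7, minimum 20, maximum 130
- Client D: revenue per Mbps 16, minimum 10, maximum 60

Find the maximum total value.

Meeting every minimum uses 30+20+30+20+10 = 110 Mbps, leaving 520.
Rank by revenue per Mbps: Client T 20 > Client R 18 > Client D 16 > Client G 15 > Client E 7.
Client T takes 160 more to reach its cap of 190 → 360 left.
Give Client R 130 more to hit its cap of 150 → 230 left.
Client D takes 50 more to reach its cap of 60 → 180 left.
Give Client G 110 more to hit its cap of 140 → 70 left.
Client E: +70 (room for 110) → 90. Pool exhausted.
Total = 15×140 + 18×150 + 20×190 + 7×90 + 16×60 = 10190.

10190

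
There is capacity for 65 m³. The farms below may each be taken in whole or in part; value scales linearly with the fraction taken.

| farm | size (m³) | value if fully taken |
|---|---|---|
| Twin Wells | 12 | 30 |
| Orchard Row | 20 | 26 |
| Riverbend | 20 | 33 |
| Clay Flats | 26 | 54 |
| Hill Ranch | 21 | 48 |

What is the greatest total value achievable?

Sort by value density: Twin Wells 30/12≈2.5, Hill Ranch 48/21≈2.29, Clay Flats 54/26≈2.08, Riverbend 33/20≈1.65, Orchard Row 26/20≈1.3.
Twin Wells: take in full, 12 m³ for value 30 ; 53 left.
Hill Ranch: take in full, 21 m³ for value 48 ; 32 left.
Clay Flats: take in full, 26 m³ for value 54 ; 6 left.
Only 6 m³ remain; take 6/20 of Riverbend for value 33×6/20 = 9.9.
Total value = 141.9.

141.9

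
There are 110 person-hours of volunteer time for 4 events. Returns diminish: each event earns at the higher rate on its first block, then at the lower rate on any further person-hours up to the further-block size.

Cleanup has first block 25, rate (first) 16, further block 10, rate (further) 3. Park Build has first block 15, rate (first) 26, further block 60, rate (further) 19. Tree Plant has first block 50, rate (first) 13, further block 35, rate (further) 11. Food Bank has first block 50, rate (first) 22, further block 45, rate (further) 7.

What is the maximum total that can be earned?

Treat each block as its own option and order by rate: Park Build/T1 26 > Food Bank/T1 22 > Park Build/T2 19 > Cleanup/T1 16 > Tree Plant/T1 13 > Tree Plant/T2 11 > Food Bank/T2 7 > Cleanup/T2 3.
Park Build T1 at 26: fill all 15 → 95 left.
Food Bank T1 at 22: fill all 50 → 45 left.
45 remain; put them into Park Build T2 at 19.
Total = 26×15 + 22×50 + 19×45 = 2345.

2345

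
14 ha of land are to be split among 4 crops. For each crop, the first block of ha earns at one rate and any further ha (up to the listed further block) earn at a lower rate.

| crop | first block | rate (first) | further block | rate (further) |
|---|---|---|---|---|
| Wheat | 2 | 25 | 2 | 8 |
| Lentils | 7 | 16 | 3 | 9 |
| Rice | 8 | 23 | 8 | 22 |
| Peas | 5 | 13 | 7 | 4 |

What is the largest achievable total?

Rank every tier by rate: Wheat/first 25 > Rice/first 23 > Rice/second 22 > Lentils/first 16 > Peas/first 13 > Lentils/second 9 > Wheat/second 8 > Peas/second 4.
Wheat first at 25: fill all 2 → 12 left.
Rice first at 23: fill all 8 → 4 left.
Rice second at 22: only 4 left, fill 4.
Total = 25×2 + 23×8 + 22×4 = 322.

322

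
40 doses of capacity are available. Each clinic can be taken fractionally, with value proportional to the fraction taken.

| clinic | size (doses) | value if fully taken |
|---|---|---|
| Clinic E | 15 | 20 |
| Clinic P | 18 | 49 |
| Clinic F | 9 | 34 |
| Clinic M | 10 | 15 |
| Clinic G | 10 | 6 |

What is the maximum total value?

102

Rank by value-to-size ratio: Clinic F 34/9≈3.78, Clinic P 49/18≈2.72, Clinic M 15/10≈1.5, Clinic E 20/15≈1.33, Clinic G 6/10≈0.6.
Clinic F: take in full, 9 doses for value 34 → 31 left.
Take all of Clinic P (18 doses, value 49) → 13 doses left.
All 10 doses of Clinic M fit (value 15) → 3 remain.
Fill the last 3 doses with part of Clinic E: 3/15 of it earns 4.
Total value = 102.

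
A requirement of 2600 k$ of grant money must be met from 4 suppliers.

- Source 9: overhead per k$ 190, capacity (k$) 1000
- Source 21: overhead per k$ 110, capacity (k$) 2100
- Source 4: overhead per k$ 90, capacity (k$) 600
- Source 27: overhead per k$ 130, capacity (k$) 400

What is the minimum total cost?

Fill from the cheapest supplier first.
Source 4 at 90: take all 600 k$ → 2000 still needed.
Source 21 (110): take the remaining 2000 → done.
Source 27, Source 9: unused.
Cost = 600×90 + 2000×110 = 274000.

274000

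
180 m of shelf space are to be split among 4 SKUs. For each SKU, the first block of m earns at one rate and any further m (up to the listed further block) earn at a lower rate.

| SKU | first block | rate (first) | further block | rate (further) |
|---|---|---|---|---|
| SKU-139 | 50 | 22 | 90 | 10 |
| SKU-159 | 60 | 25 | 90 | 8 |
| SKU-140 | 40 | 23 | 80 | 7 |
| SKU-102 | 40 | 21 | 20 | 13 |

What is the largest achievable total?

Treat each block as its own option and order by rate: SKU-159/tier1 25 > SKU-140/tier1 23 > SKU-139/tier1 22 > SKU-102/tier1 21 > SKU-102/tier2 13 > SKU-139/tier2 10 > SKU-159/tier2 8 > SKU-140/tier2 7.
SKU-159 tier1 at 25: fill all 60 — 120 left.
Fill SKU-140 tier1 block (40 at 23) — 80 left.
Fill SKU-139 tier1 block (50 at 22) — 30 left.
SKU-102 tier1 at 21: only 30 left, fill 30.
Total = 25×60 + 23×40 + 22×50 + 21×30 = 4150.

4150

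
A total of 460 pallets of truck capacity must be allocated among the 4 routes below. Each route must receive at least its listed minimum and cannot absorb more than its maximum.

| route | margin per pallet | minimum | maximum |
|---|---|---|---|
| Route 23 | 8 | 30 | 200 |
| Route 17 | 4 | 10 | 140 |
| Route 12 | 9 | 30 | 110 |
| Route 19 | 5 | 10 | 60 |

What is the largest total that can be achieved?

Meeting every minimum uses 30+10+30+10 = 80 pallets, leaving 380.
Highest margin per pallet first: Route 12 9 > Route 23 8 > Route 19 5 > Route 17 4.
Give Route 12 80 more to hit its cap of 110 ; 300 left.
Route 23 takes 170 more to reach its cap of 200 ; 130 left.
Route 19 takes 50 more to reach its cap of 60 ; 80 left.
Route 17: +80 (room for 130) → 90. Pool exhausted.
Total = 8×200 + 4×90 + 9×110 + 5×60 = 3250.

3250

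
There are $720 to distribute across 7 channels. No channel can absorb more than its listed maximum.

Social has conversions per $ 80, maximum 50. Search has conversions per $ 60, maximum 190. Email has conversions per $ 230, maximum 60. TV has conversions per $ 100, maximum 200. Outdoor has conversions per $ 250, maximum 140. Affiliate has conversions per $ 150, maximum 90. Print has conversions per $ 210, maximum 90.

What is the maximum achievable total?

110600

Highest conversions per $ first: Outdoor 250 > Email 230 > Print 210 > Affiliate 150 > TV 100 > Social 80 > Search 60.
Outdoor: +140 to 140 (cap) — 580 left.
Email: +60 to 60 (cap) — 520 left.
Print: +90 to 90 (cap) — 430 left.
Give Affiliate 90 to hit its cap of 90 — 340 left.
TV: +200 to 200 (cap) — 140 left.
Social: +50 to 50 (cap) — 90 left.
Search: +90 (room for 190) → 90. Pool exhausted.
Total = 80×50 + 60×90 + 230×60 + 100×200 + 250×140 + 150×90 + 210×90 = 110600.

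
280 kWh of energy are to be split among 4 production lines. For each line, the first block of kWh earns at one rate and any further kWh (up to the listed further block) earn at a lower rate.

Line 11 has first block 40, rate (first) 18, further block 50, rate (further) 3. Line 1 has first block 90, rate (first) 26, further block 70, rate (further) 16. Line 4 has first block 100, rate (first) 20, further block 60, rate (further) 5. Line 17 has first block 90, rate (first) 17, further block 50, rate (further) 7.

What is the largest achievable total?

Order all 8 blocks by rate: Line 1/T1 26 > Line 4/T1 20 > Line 11/T1 18 > Line 17/T1 17 > Line 1/T2 16 > Line 17/T2 7 > Line 4/T2 5 > Line 11/T2 3.
Fill Line 1 T1 block (90 at 26) → 190 left.
Line 4/T1 (20): +100 → 90 left.
Line 11 T1 at 18: fill all 40 → 50 left.
50 remain; put them into Line 17 T1 at 17.
Total = 26×90 + 20×100 + 18×40 + 17×50 = 5910.

5910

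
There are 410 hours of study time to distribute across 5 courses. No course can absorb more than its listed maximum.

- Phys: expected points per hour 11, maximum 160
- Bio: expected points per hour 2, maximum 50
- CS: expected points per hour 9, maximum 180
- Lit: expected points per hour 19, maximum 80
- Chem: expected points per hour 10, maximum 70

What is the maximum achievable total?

Rank by expected points per hour: Lit 19 > Phys 11 > Chem 10 > CS 9 > Bio 2.
Lit: +80 to 80 (cap) → 330 left.
Phys: +160 to 160 (cap) → 170 left.
Chem takes 70 to reach its cap of 70 → 100 left.
CS has room for 180 but only 100 remain, so it gets 100.
Total = 11×160 + 9×100 + 19×80 + 10×70 = 4880.

4880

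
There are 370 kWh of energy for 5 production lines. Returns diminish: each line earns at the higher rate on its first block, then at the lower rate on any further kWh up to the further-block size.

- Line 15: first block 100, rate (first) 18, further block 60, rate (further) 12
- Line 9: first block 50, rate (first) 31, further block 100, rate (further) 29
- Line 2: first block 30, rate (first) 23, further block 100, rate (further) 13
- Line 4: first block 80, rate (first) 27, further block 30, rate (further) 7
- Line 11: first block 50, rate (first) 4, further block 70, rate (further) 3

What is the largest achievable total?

9230

Order all 10 blocks by rate: Line 9/tier1 31 > Line 9/tier2 29 > Line 4/tier1 27 > Line 2/tier1 23 > Line 15/tier1 18 > Line 2/tier2 13 > Line 15/tier2 12 > Line 4/tier2 7 > Line 11/tier1 4 > Line 11/tier2 3.
Fill Line 9 tier1 block (50 at 31) → 320 left.
Line 9/tier2 (29): +100 → 220 left.
Line 4 tier1 at 27: fill all 80 → 140 left.
Line 2/tier1 (23): +30 → 110 left.
Fill Line 15 tier1 block (100 at 18) → 10 left.
Line 2 tier2 at 13: only 10 left, fill 10.
Total = 31×50 + 29×100 + 27×80 + 23×30 + 18×100 + 13×10 = 9230.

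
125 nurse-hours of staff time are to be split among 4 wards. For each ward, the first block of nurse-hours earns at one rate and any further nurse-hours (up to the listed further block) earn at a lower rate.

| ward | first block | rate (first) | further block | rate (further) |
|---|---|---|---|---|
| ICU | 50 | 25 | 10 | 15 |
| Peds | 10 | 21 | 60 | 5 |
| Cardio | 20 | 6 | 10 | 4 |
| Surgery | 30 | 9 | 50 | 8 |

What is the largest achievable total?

Rank every tier by rate: ICU/first 25 > Peds/first 21 > ICU/second 15 > Surgery/first 9 > Surgery/second 8 > Cardio/first 6 > Peds/second 5 > Cardio/second 4.
Fill ICU first block (50 at 25) → 75 left.
Fill Peds first block (10 at 21) → 65 left.
Fill ICU second block (10 at 15) → 55 left.
Surgery first at 9: fill all 30 → 25 left.
Surgery/second: +25 of 50 at 8; pool empty.
Total = 25×50 + 21×10 + 15×10 + 9×30 + 8×25 = 2080.

2080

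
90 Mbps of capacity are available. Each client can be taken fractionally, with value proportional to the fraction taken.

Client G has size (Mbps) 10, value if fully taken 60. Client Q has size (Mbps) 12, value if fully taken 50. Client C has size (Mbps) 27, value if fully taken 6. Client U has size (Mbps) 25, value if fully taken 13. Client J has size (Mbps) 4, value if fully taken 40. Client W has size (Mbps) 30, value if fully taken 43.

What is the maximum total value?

208

Sort by value density: Client J 40/4≈10, Client G 60/10≈6, Client Q 50/12≈4.17, Client W 43/30≈1.43, Client U 13/25≈0.52, Client C 6/27≈0.222.
Client J: take in full, 4 Mbps for value 40 — 86 left.
Client G: take in full, 10 Mbps for value 60 — 76 left.
Client Q: take in full, 12 Mbps for value 50 — 64 left.
Take all of Client W (30 Mbps, value 43) — 34 Mbps left.
Take all of Client U (25 Mbps, value 13) — 9 Mbps left.
Only 9 Mbps remain; take 9/27 of Client C for value 6×9/27 = 2.
Total value = 208.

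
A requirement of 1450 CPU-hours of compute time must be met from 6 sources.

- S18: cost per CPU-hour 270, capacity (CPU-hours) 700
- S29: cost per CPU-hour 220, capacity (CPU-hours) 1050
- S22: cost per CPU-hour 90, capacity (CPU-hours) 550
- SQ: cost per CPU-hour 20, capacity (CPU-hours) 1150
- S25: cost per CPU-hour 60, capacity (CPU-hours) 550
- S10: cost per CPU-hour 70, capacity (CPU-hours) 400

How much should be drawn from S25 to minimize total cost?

300

Fill from the cheapest source first.
SQ at 20: take all 1150 CPU-hours ; 300 still needed.
S25 (60): take the remaining 300 ; done.
S10, S22, S29, S18: unused.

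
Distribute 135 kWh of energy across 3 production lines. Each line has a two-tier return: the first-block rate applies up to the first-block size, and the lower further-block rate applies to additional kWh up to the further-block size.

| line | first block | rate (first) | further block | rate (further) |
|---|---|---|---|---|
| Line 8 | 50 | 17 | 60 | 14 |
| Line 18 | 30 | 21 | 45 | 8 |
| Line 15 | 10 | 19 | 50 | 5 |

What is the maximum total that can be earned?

Order all 6 blocks by rate: Line 18/first 21 > Line 15/first 19 > Line 8/first 17 > Line 8/second 14 > Line 18/second 8 > Line 15/second 5.
Line 18/first (21): +30 ; 105 left.
Line 15 first at 19: fill all 10 ; 95 left.
Fill Line 8 first block (50 at 17) ; 45 left.
Line 8/second: +45 of 60 at 14; pool empty.
Total = 21×30 + 19×10 + 17×50 + 14×45 = 2300.

2300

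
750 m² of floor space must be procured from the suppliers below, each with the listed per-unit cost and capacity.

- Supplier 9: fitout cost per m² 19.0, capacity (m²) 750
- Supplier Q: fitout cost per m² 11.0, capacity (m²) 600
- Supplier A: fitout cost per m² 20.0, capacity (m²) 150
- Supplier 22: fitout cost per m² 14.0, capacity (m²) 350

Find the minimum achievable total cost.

Use suppliers in increasing cost order.
Take 600 from Supplier Q at 11.0 — need 150 more.
Take 150 from Supplier 22 at 14.0 to finish.
Supplier 9, Supplier A: unused.
Cost = 600×11.0 + 150×14.0 = 8700.

8700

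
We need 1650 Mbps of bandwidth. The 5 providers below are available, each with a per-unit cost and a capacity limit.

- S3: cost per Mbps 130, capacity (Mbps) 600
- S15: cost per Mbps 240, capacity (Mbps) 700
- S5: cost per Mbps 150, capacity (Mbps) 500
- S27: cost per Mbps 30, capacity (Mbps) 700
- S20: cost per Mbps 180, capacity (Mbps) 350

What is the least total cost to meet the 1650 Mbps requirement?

151500

Cheapest first:
S27 at 30: take all 700 Mbps ; 950 still needed.
S3 (130): use full 600 ; 350 Mbps to go.
S5 at 150: take 350 of its 500 ; requirement met.
S20, S15: unused.
Cost = 700×30 + 600×130 + 350×150 = 151500.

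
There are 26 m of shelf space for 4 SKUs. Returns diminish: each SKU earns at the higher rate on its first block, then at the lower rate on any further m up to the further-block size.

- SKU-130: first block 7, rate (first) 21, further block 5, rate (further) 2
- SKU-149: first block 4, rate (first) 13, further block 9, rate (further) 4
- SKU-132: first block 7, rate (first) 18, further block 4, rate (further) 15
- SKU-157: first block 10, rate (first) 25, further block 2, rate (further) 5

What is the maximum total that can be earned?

553

Treat each block as its own option and order by rate: SKU-157/tier1 25 > SKU-130/tier1 21 > SKU-132/tier1 18 > SKU-132/tier2 15 > SKU-149/tier1 13 > SKU-157/tier2 5 > SKU-149/tier2 4 > SKU-130/tier2 2.
SKU-157 tier1 at 25: fill all 10 — 16 left.
SKU-130 tier1 at 21: fill all 7 — 9 left.
SKU-132 tier1 at 18: fill all 7 — 2 left.
SKU-132/tier2: +2 of 4 at 15; pool empty.
Total = 25×10 + 21×7 + 18×7 + 15×2 = 553.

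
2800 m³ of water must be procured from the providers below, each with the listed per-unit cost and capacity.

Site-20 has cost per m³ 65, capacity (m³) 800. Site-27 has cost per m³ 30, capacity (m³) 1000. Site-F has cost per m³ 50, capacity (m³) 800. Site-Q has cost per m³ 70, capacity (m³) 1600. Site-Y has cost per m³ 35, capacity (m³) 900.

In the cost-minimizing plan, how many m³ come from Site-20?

100

Use providers in increasing cost order.
Site-27 at 30: take all 1000 m³ — 1800 still needed.
Take 900 from Site-Y at 35 — need 900 more.
Take 800 from Site-F at 50 — need 100 more.
Take 100 from Site-20 at 65 to finish.
Site-Q: unused.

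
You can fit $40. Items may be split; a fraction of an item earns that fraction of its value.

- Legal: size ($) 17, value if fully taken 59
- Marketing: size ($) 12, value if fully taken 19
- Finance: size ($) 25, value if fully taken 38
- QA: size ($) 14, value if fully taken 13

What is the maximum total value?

Sort by value density: Legal 59/17≈3.47, Marketing 19/12≈1.58, Finance 38/25≈1.52, QA 13/14≈0.929.
Take all of Legal (17 $, value 59) → 23 $ left.
All 12 $ of Marketing fit (value 19) → 11 remain.
Only 11 $ remain; take 11/25 of Finance for value 38×11/25 = 16.72.
Total value = 94.72.

94.72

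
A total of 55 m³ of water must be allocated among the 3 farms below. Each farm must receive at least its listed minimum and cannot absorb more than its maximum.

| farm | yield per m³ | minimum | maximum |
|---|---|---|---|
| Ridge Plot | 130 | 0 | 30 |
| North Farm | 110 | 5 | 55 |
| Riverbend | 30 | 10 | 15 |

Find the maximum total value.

5850

Meeting every minimum uses 0+5+10 = 15 m³, leaving 40.
Order the farms by yield per m³: Ridge Plot 130 > North Farm 110 > Riverbend 30.
Give Ridge Plot 30 more to hit its cap of 30 ; 10 left.
North Farm has room for 50 more but only 10 remain, so it gets 15.
Total = 130×30 + 110×15 + 30×10 = 5850.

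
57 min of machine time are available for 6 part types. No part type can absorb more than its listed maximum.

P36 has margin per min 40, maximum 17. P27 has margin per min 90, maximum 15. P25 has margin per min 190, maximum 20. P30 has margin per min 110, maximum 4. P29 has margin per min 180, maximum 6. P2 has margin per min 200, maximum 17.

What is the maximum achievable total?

Rank by margin per min: P2 200 > P25 190 > P29 180 > P30 110 > P27 90 > P36 40.
P2 takes 17 to reach its cap of 17 ; 40 left.
P25 takes 20 to reach its cap of 20 ; 20 left.
Give P29 6 to hit its cap of 6 ; 14 left.
P30: +4 to 4 (cap) ; 10 left.
Only 10 left; P27 takes them to reach 10.
Total = 90×10 + 190×20 + 110×4 + 180×6 + 200×17 = 9620.

9620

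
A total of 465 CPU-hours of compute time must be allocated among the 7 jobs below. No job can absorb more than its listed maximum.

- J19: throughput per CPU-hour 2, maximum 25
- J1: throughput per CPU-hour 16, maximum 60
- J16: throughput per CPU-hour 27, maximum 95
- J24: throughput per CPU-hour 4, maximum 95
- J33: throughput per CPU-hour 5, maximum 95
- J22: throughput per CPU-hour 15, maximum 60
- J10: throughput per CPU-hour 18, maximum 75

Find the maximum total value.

Order the jobs by throughput per CPU-hour: J16 27 > J10 18 > J1 16 > J22 15 > J33 5 > J24 4 > J19 2.
J16 takes 95 to reach its cap of 95 — 370 left.
J10: +75 to 75 (cap) — 295 left.
J1: +60 to 60 (cap) — 235 left.
Give J22 60 to hit its cap of 60 — 175 left.
Give J33 95 to hit its cap of 95 — 80 left.
Only 80 left; J24 takes them to reach 80.
Total = 16×60 + 27×95 + 4×80 + 5×95 + 15×60 + 18×75 = 6570.

6570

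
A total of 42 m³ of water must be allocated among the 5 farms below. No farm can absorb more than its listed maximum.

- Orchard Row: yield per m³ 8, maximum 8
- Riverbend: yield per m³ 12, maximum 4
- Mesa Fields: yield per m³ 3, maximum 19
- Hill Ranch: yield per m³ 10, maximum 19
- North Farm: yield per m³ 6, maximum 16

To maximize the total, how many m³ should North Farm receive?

Rank by yield per m³: Riverbend 12 > Hill Ranch 10 > Orchard Row 8 > North Farm 6 > Mesa Fields 3.
Riverbend takes 4 to reach its cap of 4 — 38 left.
Hill Ranch takes 19 to reach its cap of 19 — 19 left.
Orchard Row takes 8 to reach its cap of 8 — 11 left.
Only 11 left; North Farm takes them to reach 11.

11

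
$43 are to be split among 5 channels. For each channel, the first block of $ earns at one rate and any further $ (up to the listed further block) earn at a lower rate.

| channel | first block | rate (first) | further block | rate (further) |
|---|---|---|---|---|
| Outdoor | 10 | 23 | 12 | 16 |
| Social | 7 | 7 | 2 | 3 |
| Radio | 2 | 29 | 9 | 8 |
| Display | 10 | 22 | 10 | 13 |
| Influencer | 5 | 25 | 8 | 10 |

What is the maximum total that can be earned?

877

Rank every tier by rate: Radio/first 29 > Influencer/first 25 > Outdoor/first 23 > Display/first 22 > Outdoor/second 16 > Display/second 13 > Influencer/second 10 > Radio/second 8 > Social/first 7 > Social/second 3.
Radio first at 29: fill all 2 → 41 left.
Influencer/first (25): +5 → 36 left.
Fill Outdoor first block (10 at 23) → 26 left.
Display first at 22: fill all 10 → 16 left.
Outdoor second at 16: fill all 12 → 4 left.
Display/second: +4 of 10 at 13; pool empty.
Total = 29×2 + 25×5 + 23×10 + 22×10 + 16×12 + 13×4 = 877.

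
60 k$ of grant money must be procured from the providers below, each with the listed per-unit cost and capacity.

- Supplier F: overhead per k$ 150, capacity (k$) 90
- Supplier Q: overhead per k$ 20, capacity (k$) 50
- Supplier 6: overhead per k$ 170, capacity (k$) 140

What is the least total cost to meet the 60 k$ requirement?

2500

Cheapest first:
Take 50 from Supplier Q at 20 → need 10 more.
Take 10 from Supplier F at 150 to finish.
Supplier 6: unused.
Cost = 50×20 + 10×150 = 2500.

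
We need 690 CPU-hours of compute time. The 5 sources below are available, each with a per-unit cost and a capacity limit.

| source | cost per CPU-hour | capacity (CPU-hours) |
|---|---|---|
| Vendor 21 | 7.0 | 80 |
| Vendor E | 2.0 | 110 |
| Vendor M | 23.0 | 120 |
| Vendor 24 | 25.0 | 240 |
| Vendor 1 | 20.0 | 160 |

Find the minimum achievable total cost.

12240

Use sources in increasing cost order.
Vendor E at 2.0: take all 110 CPU-hours — 580 still needed.
Vendor 21 (7.0): use full 80 — 500 CPU-hours to go.
Take 160 from Vendor 1 at 20.0 — need 340 more.
Vendor M at 23.0: take all 120 CPU-hours — 220 still needed.
Take 220 from Vendor 24 at 25.0 to finish.
Cost = 110×2.0 + 80×7.0 + 160×20.0 + 120×23.0 + 220×25.0 = 12240.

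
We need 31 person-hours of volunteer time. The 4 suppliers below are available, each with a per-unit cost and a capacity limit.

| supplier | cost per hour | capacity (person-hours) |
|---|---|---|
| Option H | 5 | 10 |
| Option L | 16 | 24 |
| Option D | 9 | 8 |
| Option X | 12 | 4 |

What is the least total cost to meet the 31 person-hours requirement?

Fill from the cheapest supplier first.
Take 10 from Option H at 5 → need 21 more.
Option D (9): use full 8 → 13 person-hours to go.
Option X (12): use full 4 → 9 person-hours to go.
Option L at 16: take 9 of its 24 → requirement met.
Cost = 10×5 + 8×9 + 4×12 + 9×16 = 314.

314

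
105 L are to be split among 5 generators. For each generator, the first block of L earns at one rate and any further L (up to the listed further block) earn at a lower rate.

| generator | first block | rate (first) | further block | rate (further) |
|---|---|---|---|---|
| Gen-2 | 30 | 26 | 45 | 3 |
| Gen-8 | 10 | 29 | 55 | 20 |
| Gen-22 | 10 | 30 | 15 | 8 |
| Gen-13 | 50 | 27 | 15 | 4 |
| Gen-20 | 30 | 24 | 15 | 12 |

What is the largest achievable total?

2840

Treat each block as its own option and order by rate: Gen-22/tier1 30 > Gen-8/tier1 29 > Gen-13/tier1 27 > Gen-2/tier1 26 > Gen-20/tier1 24 > Gen-8/tier2 20 > Gen-20/tier2 12 > Gen-22/tier2 8 > Gen-13/tier2 4 > Gen-2/tier2 3.
Gen-22/tier1 (30): +10 ; 95 left.
Gen-8 tier1 at 29: fill all 10 ; 85 left.
Fill Gen-13 tier1 block (50 at 27) ; 35 left.
Fill Gen-2 tier1 block (30 at 26) ; 5 left.
Gen-20/tier1: +5 of 30 at 24; pool empty.
Total = 30×10 + 29×10 + 27×50 + 26×30 + 24×5 = 2840.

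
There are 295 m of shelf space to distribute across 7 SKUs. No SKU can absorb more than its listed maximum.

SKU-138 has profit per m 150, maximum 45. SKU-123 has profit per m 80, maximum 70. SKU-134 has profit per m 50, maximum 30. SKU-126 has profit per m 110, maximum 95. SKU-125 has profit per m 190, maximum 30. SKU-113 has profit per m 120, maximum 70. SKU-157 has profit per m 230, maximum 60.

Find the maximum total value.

44550

Highest profit per m first: SKU-157 230 > SKU-125 190 > SKU-138 150 > SKU-113 120 > SKU-126 110 > SKU-123 80 > SKU-134 50.
Give SKU-157 60 to hit its cap of 60 — 235 left.
SKU-125 takes 30 to reach its cap of 30 — 205 left.
SKU-138 takes 45 to reach its cap of 45 — 160 left.
SKU-113 takes 70 to reach its cap of 70 — 90 left.
Only 90 left; SKU-126 takes them to reach 90.
Total = 150×45 + 110×90 + 190×30 + 120×70 + 230×60 = 44550.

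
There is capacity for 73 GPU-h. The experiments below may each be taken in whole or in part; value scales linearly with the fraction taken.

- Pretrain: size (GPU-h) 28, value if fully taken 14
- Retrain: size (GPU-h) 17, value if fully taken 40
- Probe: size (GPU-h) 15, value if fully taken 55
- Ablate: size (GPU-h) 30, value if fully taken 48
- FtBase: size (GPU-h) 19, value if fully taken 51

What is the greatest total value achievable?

181.2

Sort by value density: Probe 55/15≈3.67, FtBase 51/19≈2.68, Retrain 40/17≈2.35, Ablate 48/30≈1.6, Pretrain 14/28≈0.5.
Take all of Probe (15 GPU-h, value 55) ; 58 GPU-h left.
FtBase: take in full, 19 GPU-h for value 51 ; 39 left.
Retrain: take in full, 17 GPU-h for value 40 ; 22 left.
Only 22 GPU-h remain; take 22/30 of Ablate for value 48×22/30 = 35.2.
Total value = 181.2.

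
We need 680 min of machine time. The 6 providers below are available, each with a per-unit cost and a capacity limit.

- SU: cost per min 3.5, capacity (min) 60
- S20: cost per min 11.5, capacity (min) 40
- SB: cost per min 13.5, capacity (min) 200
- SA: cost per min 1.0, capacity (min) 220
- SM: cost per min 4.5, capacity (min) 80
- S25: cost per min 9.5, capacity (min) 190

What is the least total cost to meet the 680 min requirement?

Fill from the cheapest provider first.
SA (1.0): use full 220 → 460 min to go.
SU at 3.5: take all 60 min → 400 still needed.
Take 80 from SM at 4.5 → need 320 more.
Take 190 from S25 at 9.5 → need 130 more.
Take 40 from S20 at 11.5 → need 90 more.
Take 90 from SB at 13.5 to finish.
Cost = 220×1.0 + 60×3.5 + 80×4.5 + 190×9.5 + 40×11.5 + 90×13.5 = 4270.

4270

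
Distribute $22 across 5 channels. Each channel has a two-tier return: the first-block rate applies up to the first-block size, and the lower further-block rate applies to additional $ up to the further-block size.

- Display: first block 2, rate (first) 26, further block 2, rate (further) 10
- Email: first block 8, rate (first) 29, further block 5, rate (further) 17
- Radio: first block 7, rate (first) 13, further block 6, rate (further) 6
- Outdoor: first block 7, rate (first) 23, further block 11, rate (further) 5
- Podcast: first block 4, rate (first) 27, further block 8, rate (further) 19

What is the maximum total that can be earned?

Order all 10 blocks by rate: Email/T1 29 > Podcast/T1 27 > Display/T1 26 > Outdoor/T1 23 > Podcast/T2 19 > Email/T2 17 > Radio/T1 13 > Display/T2 10 > Radio/T2 6 > Outdoor/T2 5.
Fill Email T1 block (8 at 29) ; 14 left.
Podcast/T1 (27): +4 ; 10 left.
Display T1 at 26: fill all 2 ; 8 left.
Outdoor T1 at 23: fill all 7 ; 1 left.
Podcast T2 at 19: only 1 left, fill 1.
Total = 29×8 + 27×4 + 26×2 + 23×7 + 19×1 = 572.

572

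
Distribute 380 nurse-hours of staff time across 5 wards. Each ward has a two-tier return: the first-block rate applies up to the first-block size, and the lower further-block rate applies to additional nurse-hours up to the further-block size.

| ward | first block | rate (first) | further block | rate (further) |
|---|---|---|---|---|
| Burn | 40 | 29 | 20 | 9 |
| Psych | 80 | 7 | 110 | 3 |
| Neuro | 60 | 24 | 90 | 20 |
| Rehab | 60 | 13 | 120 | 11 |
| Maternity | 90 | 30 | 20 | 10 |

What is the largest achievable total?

8320

Rank every tier by rate: Maternity/T1 30 > Burn/T1 29 > Neuro/T1 24 > Neuro/T2 20 > Rehab/T1 13 > Rehab/T2 11 > Maternity/T2 10 > Burn/T2 9 > Psych/T1 7 > Psych/T2 3.
Maternity T1 at 30: fill all 90 ; 290 left.
Fill Burn T1 block (40 at 29) ; 250 left.
Neuro/T1 (24): +60 ; 190 left.
Neuro T2 at 20: fill all 90 ; 100 left.
Rehab T1 at 13: fill all 60 ; 40 left.
40 remain; put them into Rehab T2 at 11.
Total = 30×90 + 29×40 + 24×60 + 20×90 + 13×60 + 11×40 = 8320.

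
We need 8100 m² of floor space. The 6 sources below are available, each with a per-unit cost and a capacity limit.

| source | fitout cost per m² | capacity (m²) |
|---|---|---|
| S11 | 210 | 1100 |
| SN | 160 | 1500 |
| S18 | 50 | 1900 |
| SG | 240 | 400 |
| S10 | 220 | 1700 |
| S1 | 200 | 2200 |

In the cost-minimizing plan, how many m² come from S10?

Cheapest first:
S18 (50): use full 1900 → 6200 m² to go.
SN (160): use full 1500 → 4700 m² to go.
S1 (200): use full 2200 → 2500 m² to go.
S11 (210): use full 1100 → 1400 m² to go.
Take 1400 from S10 at 220 to finish.
SG: unused.

1400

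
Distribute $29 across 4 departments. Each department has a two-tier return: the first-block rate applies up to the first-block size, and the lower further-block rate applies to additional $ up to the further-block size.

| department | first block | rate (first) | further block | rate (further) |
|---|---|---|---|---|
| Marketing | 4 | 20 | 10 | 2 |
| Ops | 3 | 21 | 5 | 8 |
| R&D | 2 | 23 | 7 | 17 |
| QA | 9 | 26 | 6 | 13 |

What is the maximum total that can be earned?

594

Treat each block as its own option and order by rate: QA/T1 26 > R&D/T1 23 > Ops/T1 21 > Marketing/T1 20 > R&D/T2 17 > QA/T2 13 > Ops/T2 8 > Marketing/T2 2.
QA/T1 (26): +9 ; 20 left.
R&D/T1 (23): +2 ; 18 left.
Ops/T1 (21): +3 ; 15 left.
Marketing/T1 (20): +4 ; 11 left.
R&D T2 at 17: fill all 7 ; 4 left.
4 remain; put them into QA T2 at 13.
Total = 26×9 + 23×2 + 21×3 + 20×4 + 17×7 + 13×4 = 594.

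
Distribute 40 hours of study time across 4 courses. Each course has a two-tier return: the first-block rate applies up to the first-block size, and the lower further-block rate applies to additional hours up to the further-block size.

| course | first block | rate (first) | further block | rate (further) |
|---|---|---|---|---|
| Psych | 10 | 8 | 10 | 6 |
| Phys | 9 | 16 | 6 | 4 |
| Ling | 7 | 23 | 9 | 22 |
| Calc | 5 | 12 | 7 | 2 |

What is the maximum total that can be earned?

643

Treat each block as its own option and order by rate: Ling/first 23 > Ling/second 22 > Phys/first 16 > Calc/first 12 > Psych/first 8 > Psych/second 6 > Phys/second 4 > Calc/second 2.
Fill Ling first block (7 at 23) — 33 left.
Ling/second (22): +9 — 24 left.
Fill Phys first block (9 at 16) — 15 left.
Fill Calc first block (5 at 12) — 10 left.
Fill Psych first block (10 at 8) — 0 left.
Total = 23×7 + 22×9 + 16×9 + 12×5 + 8×10 = 643.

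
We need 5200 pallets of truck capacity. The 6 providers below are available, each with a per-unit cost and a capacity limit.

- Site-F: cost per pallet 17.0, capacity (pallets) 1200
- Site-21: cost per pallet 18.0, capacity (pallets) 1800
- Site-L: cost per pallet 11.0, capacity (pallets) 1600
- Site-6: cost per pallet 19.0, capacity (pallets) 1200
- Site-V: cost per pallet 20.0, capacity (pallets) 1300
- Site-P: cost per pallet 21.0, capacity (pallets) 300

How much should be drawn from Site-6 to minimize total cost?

600

Fill from the cheapest provider first.
Site-L (11.0): use full 1600 — 3600 pallets to go.
Site-F (17.0): use full 1200 — 2400 pallets to go.
Take 1800 from Site-21 at 18.0 — need 600 more.
Site-6 (19.0): take the remaining 600 — done.
Site-V, Site-P: unused.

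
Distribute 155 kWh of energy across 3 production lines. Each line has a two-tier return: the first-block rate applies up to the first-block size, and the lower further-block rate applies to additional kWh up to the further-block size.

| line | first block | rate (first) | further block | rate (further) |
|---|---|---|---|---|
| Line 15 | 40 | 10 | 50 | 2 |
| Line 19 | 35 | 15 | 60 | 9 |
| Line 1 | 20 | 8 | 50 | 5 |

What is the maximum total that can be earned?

1625

Treat each block as its own option and order by rate: Line 19/tier1 15 > Line 15/tier1 10 > Line 19/tier2 9 > Line 1/tier1 8 > Line 1/tier2 5 > Line 15/tier2 2.
Line 19/tier1 (15): +35 ; 120 left.
Line 15 tier1 at 10: fill all 40 ; 80 left.
Fill Line 19 tier2 block (60 at 9) ; 20 left.
Fill Line 1 tier1 block (20 at 8) ; 0 left.
Total = 15×35 + 10×40 + 9×60 + 8×20 = 1625.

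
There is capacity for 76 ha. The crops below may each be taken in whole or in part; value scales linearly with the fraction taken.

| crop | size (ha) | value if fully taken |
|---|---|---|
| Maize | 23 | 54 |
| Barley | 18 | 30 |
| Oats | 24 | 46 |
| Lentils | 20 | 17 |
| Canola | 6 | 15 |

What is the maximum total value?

Best value per unit of size first: Canola 15/6≈2.5, Maize 54/23≈2.35, Oats 46/24≈1.92, Barley 30/18≈1.67, Lentils 17/20≈0.85.
Take all of Canola (6 ha, value 15) → 70 ha left.
Maize: take in full, 23 ha for value 54 → 47 left.
All 24 ha of Oats fit (value 46) → 23 remain.
All 18 ha of Barley fit (value 30) → 5 remain.
Only 5 ha remain; take 5/20 of Lentils for value 17×5/20 = 4.25.
Total value = 149.25.

149.25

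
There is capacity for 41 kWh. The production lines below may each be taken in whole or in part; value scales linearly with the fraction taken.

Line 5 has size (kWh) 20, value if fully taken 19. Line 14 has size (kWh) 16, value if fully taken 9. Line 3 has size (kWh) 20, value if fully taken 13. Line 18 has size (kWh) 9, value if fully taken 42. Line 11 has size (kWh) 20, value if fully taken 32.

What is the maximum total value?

Sort by value density: Line 18 42/9≈4.67, Line 11 32/20≈1.6, Line 5 19/20≈0.95, Line 3 13/20≈0.65, Line 14 9/16≈0.562.
All 9 kWh of Line 18 fit (value 42) ; 32 remain.
Line 11: take in full, 20 kWh for value 32 ; 12 left.
Only 12 kWh remain; take 12/20 of Line 5 for value 19×12/20 = 11.4.
Total value = 85.4.

85.4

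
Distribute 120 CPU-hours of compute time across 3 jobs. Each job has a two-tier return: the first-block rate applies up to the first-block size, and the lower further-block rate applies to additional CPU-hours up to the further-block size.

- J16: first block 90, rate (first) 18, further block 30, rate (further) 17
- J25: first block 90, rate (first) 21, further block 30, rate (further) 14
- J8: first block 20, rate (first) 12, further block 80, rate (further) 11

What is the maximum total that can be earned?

Treat each block as its own option and order by rate: J25/T1 21 > J16/T1 18 > J16/T2 17 > J25/T2 14 > J8/T1 12 > J8/T2 11.
J25 T1 at 21: fill all 90 → 30 left.
J16 T1 at 18: only 30 left, fill 30.
Total = 21×90 + 18×30 = 2430.

2430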